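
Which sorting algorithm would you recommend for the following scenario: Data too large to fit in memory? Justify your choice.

Best choice: External merge sort
Reason: Minimizes disk I/O by sequential reads/writes


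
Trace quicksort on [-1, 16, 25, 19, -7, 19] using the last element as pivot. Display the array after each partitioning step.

Partition 1: pivot=19 at index 4 -> [-1, 16, 19, -7, 19, 25]
Partition 2: pivot=-7 at index 0 -> [-7, 16, 19, -1, 19, 25]
Partition 3: pivot=-1 at index 1 -> [-7, -1, 19, 16, 19, 25]
Partition 4: pivot=16 at index 2 -> [-7, -1, 16, 19, 19, 25]


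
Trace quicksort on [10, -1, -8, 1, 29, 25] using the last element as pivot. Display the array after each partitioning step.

Partition 1: pivot=25 at index 4 -> [10, -1, -8, 1, 25, 29]
Partition 2: pivot=1 at index 2 -> [-1, -8, 1, 10, 25, 29]
Partition 3: pivot=-8 at index 0 -> [-8, -1, 1, 10, 25, 29]


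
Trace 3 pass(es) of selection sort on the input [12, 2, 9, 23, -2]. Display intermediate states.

Pass 1: Select minimum -2 at index 4, swap -> [-2, 2, 9, 23, 12]
Pass 2: Select minimum 2 at index 1, swap -> [-2, 2, 9, 23, 12]
Pass 3: Select minimum 9 at index 2, swap -> [-2, 2, 9, 23, 12]


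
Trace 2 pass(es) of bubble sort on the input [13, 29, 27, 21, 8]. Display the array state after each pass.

After pass 1: [13, 27, 21, 8, 29] (3 swaps)
After pass 2: [13, 21, 8, 27, 29] (2 swaps)
Total swaps: 5


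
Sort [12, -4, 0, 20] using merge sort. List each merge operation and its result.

Divide and conquer:
  Merge [12] + [-4] -> [-4, 12]
  Merge [0] + [20] -> [0, 20]
  Merge [-4, 12] + [0, 20] -> [-4, 0, 12, 20]


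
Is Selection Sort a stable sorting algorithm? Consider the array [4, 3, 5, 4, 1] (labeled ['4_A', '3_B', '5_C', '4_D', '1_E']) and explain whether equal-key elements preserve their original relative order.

Trace Selection Sort on the labeled array (the key is the number; the letter only tracks identity):
  Pass 1: minimum of unsorted part is 1_E at index 4; swap it with 4_A at index 0 -> [1_E, 3_B, 5_C, 4_D, 4_A]
  Pass 2: minimum 3_B is already at index 1; no swap -> [1_E, 3_B, 5_C, 4_D, 4_A]
  Pass 3: minimum of unsorted part is 4_D at index 3; swap it with 5_C at index 2 -> [1_E, 3_B, 4_D, 5_C, 4_A]
  Pass 4: minimum of unsorted part is 4_A at index 4; swap it with 5_C at index 3 -> [1_E, 3_B, 4_D, 4_A, 5_C]
Final order: [1_E, 3_B, 4_D, 4_A, 5_C]
Equal keys:
  value 4: originally 4_A, 4_D; after sorting 4_D, 4_A -> order changed
Equal keys were reordered, so Selection Sort is not stable: the long-range swap that moves the minimum into place can carry an element past an equal key. (One such input is enough; an unstable sort may happen to preserve order on other inputs, but it gives no guarantee.)
Answer: Not stable


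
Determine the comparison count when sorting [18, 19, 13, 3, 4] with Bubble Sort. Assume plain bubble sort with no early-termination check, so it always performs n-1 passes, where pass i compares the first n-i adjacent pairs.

Pass 1: compare adjacent pairs (0,1)..(3,4) = 4 comparison(s), 3 swap(s) -> [18, 13, 3, 4, 19]
Pass 2: compare adjacent pairs (0,1)..(2,3) = 3 comparison(s), 3 swap(s) -> [13, 3, 4, 18, 19]
Pass 3: compare adjacent pairs (0,1)..(1,2) = 2 comparison(s), 2 swap(s) -> [3, 4, 13, 18, 19]
Pass 4: compare adjacent pairs (0,1)..(0,1) = 1 comparison(s), 0 swap(s) -> [3, 4, 13, 18, 19]
Total comparisons: 4 + 3 + 2 + 1 = 10


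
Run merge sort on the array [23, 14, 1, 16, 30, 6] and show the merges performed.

Divide and conquer:
  Merge [14] + [1] -> [1, 14]
  Merge [23] + [1, 14] -> [1, 14, 23]
  Merge [30] + [6] -> [6, 30]
  Merge [16] + [6, 30] -> [6, 16, 30]
  Merge [1, 14, 23] + [6, 16, 30] -> [1, 6, 14, 16, 23, 30]


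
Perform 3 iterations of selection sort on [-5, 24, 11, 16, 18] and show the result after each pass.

Pass 1: Select minimum -5 at index 0, swap -> [-5, 24, 11, 16, 18]
Pass 2: Select minimum 11 at index 2, swap -> [-5, 11, 24, 16, 18]
Pass 3: Select minimum 16 at index 3, swap -> [-5, 11, 16, 24, 18]


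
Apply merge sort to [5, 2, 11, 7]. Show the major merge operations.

Divide and conquer:
  Merge [5] + [2] -> [2, 5]
  Merge [11] + [7] -> [7, 11]
  Merge [2, 5] + [7, 11] -> [2, 5, 7, 11]


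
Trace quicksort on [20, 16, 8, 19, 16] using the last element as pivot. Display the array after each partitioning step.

Partition 1: pivot=16 at index 2 -> [16, 8, 16, 19, 20]
Partition 2: pivot=8 at index 0 -> [8, 16, 16, 19, 20]
Partition 3: pivot=20 at index 4 -> [8, 16, 16, 19, 20]


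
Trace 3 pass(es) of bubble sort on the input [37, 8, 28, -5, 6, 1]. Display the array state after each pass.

After pass 1: [8, 28, -5, 6, 1, 37] (5 swaps)
After pass 2: [8, -5, 6, 1, 28, 37] (3 swaps)
After pass 3: [-5, 6, 1, 8, 28, 37] (3 swaps)
Total swaps: 11


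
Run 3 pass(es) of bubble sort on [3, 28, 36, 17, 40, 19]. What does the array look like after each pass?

After pass 1: [3, 28, 17, 36, 19, 40] (2 swaps)
After pass 2: [3, 17, 28, 19, 36, 40] (2 swaps)
After pass 3: [3, 17, 19, 28, 36, 40] (1 swaps)
Total swaps: 5


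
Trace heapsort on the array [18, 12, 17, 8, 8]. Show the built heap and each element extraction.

Build heap: [18, 12, 17, 8, 8]
Extract 18: [17, 12, 8, 8, 18]
Extract 17: [12, 8, 8, 17, 18]
Extract 12: [8, 8, 12, 17, 18]
Extract 8: [8, 8, 12, 17, 18]


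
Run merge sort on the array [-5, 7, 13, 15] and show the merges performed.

Divide and conquer:
  Merge [-5] + [7] -> [-5, 7]
  Merge [13] + [15] -> [13, 15]
  Merge [-5, 7] + [13, 15] -> [-5, 7, 13, 15]


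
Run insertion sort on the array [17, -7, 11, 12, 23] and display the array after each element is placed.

First element 17 is already 'sorted'
Insert -7: shifted 1 elements -> [-7, 17, 11, 12, 23]
Insert 11: shifted 1 elements -> [-7, 11, 17, 12, 23]
Insert 12: shifted 1 elements -> [-7, 11, 12, 17, 23]
Insert 23: shifted 0 elements -> [-7, 11, 12, 17, 23]


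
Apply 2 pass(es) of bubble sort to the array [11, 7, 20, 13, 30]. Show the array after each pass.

After pass 1: [7, 11, 13, 20, 30] (2 swaps)
After pass 2: [7, 11, 13, 20, 30] (0 swaps)
Total swaps: 2


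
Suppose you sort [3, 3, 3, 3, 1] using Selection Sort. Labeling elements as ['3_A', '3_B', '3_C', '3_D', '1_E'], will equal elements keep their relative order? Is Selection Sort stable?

Trace Selection Sort on the labeled array (the key is the number; the letter only tracks identity):
  Pass 1: minimum of unsorted part is 1_E at index 4; swap it with 3_A at index 0 -> [1_E, 3_B, 3_C, 3_D, 3_A]
  Pass 2: minimum 3_B is already at index 1; no swap -> [1_E, 3_B, 3_C, 3_D, 3_A]
  Pass 3: minimum 3_C is already at index 2; no swap -> [1_E, 3_B, 3_C, 3_D, 3_A]
  Pass 4: minimum 3_D is already at index 3; no swap -> [1_E, 3_B, 3_C, 3_D, 3_A]
Final order: [1_E, 3_B, 3_C, 3_D, 3_A]
Equal keys:
  value 3: originally 3_A, 3_B, 3_C, 3_D; after sorting 3_B, 3_C, 3_D, 3_A -> order changed
Equal keys were reordered, so Selection Sort is not stable: the long-range swap that moves the minimum into place can carry an element past an equal key. (One such input is enough; an unstable sort may happen to preserve order on other inputs, but it gives no guarantee.)
Answer: Not stable


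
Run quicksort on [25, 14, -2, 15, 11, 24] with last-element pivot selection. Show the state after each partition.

Partition 1: pivot=24 at index 4 -> [14, -2, 15, 11, 24, 25]
Partition 2: pivot=11 at index 1 -> [-2, 11, 15, 14, 24, 25]
Partition 3: pivot=14 at index 2 -> [-2, 11, 14, 15, 24, 25]


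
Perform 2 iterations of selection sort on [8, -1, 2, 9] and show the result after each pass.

Pass 1: Select minimum -1 at index 1, swap -> [-1, 8, 2, 9]
Pass 2: Select minimum 2 at index 2, swap -> [-1, 2, 8, 9]


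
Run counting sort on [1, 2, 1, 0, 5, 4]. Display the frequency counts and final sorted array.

Count array: [1, 2, 1, 0, 1, 1]
(count[i] = number of elements equal to i)
Cumulative count: [1, 3, 4, 4, 5, 6]
Sorted: [0, 1, 1, 2, 4, 5]


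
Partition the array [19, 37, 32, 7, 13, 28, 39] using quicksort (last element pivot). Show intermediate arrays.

Partition 1: pivot=39 at index 6 -> [19, 37, 32, 7, 13, 28, 39]
Partition 2: pivot=28 at index 3 -> [19, 7, 13, 28, 32, 37, 39]
Partition 3: pivot=13 at index 1 -> [7, 13, 19, 28, 32, 37, 39]
Partition 4: pivot=37 at index 5 -> [7, 13, 19, 28, 32, 37, 39]


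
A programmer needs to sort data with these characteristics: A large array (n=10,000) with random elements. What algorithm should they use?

Best choice: Quicksort or Mergesort
Reason: Both have O(n log n) average case; quicksort has lower constant factors


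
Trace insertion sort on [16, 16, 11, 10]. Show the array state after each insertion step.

First element 16 is already 'sorted'
Insert 16: shifted 0 elements -> [16, 16, 11, 10]
Insert 11: shifted 2 elements -> [11, 16, 16, 10]
Insert 10: shifted 3 elements -> [10, 11, 16, 16]


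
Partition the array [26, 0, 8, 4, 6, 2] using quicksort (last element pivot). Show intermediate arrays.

Partition 1: pivot=2 at index 1 -> [0, 2, 8, 4, 6, 26]
Partition 2: pivot=26 at index 5 -> [0, 2, 8, 4, 6, 26]
Partition 3: pivot=6 at index 3 -> [0, 2, 4, 6, 8, 26]


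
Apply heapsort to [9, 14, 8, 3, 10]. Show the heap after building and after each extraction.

Build heap: [14, 10, 8, 3, 9]
Extract 14: [10, 9, 8, 3, 14]
Extract 10: [9, 3, 8, 10, 14]
Extract 9: [8, 3, 9, 10, 14]
Extract 8: [3, 8, 9, 10, 14]


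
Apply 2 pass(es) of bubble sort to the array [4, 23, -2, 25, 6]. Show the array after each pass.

After pass 1: [4, -2, 23, 6, 25] (2 swaps)
After pass 2: [-2, 4, 6, 23, 25] (2 swaps)
Total swaps: 4


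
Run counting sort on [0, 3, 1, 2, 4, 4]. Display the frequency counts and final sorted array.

Count array: [1, 1, 1, 1, 2]
(count[i] = number of elements equal to i)
Cumulative count: [1, 2, 3, 4, 6]
Sorted: [0, 1, 2, 3, 4, 4]


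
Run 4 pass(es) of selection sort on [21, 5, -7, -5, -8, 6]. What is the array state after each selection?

Pass 1: Select minimum -8 at index 4, swap -> [-8, 5, -7, -5, 21, 6]
Pass 2: Select minimum -7 at index 2, swap -> [-8, -7, 5, -5, 21, 6]
Pass 3: Select minimum -5 at index 3, swap -> [-8, -7, -5, 5, 21, 6]
Pass 4: Select minimum 5 at index 3, swap -> [-8, -7, -5, 5, 21, 6]


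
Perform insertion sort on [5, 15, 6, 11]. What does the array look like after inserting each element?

First element 5 is already 'sorted'
Insert 15: shifted 0 elements -> [5, 15, 6, 11]
Insert 6: shifted 1 elements -> [5, 6, 15, 11]
Insert 11: shifted 1 elements -> [5, 6, 11, 15]


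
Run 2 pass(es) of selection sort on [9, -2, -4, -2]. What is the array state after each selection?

Pass 1: Select minimum -4 at index 2, swap -> [-4, -2, 9, -2]
Pass 2: Select minimum -2 at index 1, swap -> [-4, -2, 9, -2]


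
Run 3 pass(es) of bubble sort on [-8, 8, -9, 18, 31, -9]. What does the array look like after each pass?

After pass 1: [-8, -9, 8, 18, -9, 31] (2 swaps)
After pass 2: [-9, -8, 8, -9, 18, 31] (2 swaps)
After pass 3: [-9, -8, -9, 8, 18, 31] (1 swaps)
Total swaps: 5


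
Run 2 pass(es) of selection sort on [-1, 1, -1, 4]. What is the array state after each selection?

Pass 1: Select minimum -1 at index 0, swap -> [-1, 1, -1, 4]
Pass 2: Select minimum -1 at index 2, swap -> [-1, -1, 1, 4]


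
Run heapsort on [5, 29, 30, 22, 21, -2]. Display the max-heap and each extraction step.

Build heap: [30, 29, 5, 22, 21, -2]
Extract 30: [29, 22, 5, -2, 21, 30]
Extract 29: [22, 21, 5, -2, 29, 30]
Extract 22: [21, -2, 5, 22, 29, 30]
Extract 21: [5, -2, 21, 22, 29, 30]
Extract 5: [-2, 5, 21, 22, 29, 30]


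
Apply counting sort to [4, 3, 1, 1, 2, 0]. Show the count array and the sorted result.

Count array: [1, 2, 1, 1, 1]
(count[i] = number of elements equal to i)
Cumulative count: [1, 3, 4, 5, 6]
Sorted: [0, 1, 1, 2, 3, 4]


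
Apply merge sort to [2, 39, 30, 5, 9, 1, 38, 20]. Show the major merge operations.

Divide and conquer:
  Merge [2] + [39] -> [2, 39]
  Merge [30] + [5] -> [5, 30]
  Merge [2, 39] + [5, 30] -> [2, 5, 30, 39]
  Merge [9] + [1] -> [1, 9]
  Merge [38] + [20] -> [20, 38]
  Merge [1, 9] + [20, 38] -> [1, 9, 20, 38]
  Merge [2, 5, 30, 39] + [1, 9, 20, 38] -> [1, 2, 5, 9, 20, 30, 38, 39]


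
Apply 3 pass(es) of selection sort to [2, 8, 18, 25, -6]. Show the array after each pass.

Pass 1: Select minimum -6 at index 4, swap -> [-6, 8, 18, 25, 2]
Pass 2: Select minimum 2 at index 4, swap -> [-6, 2, 18, 25, 8]
Pass 3: Select minimum 8 at index 4, swap -> [-6, 2, 8, 25, 18]


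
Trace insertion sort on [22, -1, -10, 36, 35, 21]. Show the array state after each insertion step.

First element 22 is already 'sorted'
Insert -1: shifted 1 elements -> [-1, 22, -10, 36, 35, 21]
Insert -10: shifted 2 elements -> [-10, -1, 22, 36, 35, 21]
Insert 36: shifted 0 elements -> [-10, -1, 22, 36, 35, 21]
Insert 35: shifted 1 elements -> [-10, -1, 22, 35, 36, 21]
Insert 21: shifted 3 elements -> [-10, -1, 21, 22, 35, 36]


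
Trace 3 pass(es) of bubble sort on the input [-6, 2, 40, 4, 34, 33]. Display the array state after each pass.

After pass 1: [-6, 2, 4, 34, 33, 40] (3 swaps)
After pass 2: [-6, 2, 4, 33, 34, 40] (1 swaps)
After pass 3: [-6, 2, 4, 33, 34, 40] (0 swaps)
Total swaps: 4


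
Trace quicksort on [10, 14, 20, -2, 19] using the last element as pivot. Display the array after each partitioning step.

Partition 1: pivot=19 at index 3 -> [10, 14, -2, 19, 20]
Partition 2: pivot=-2 at index 0 -> [-2, 14, 10, 19, 20]
Partition 3: pivot=10 at index 1 -> [-2, 10, 14, 19, 20]


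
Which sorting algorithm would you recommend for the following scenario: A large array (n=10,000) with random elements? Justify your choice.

Best choice: Quicksort or Mergesort
Reason: Both have O(n log n) average case; quicksort has lower constant factors


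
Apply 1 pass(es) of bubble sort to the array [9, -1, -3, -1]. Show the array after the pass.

After pass 1: [-1, -3, -1, 9] (3 swaps)
Total swaps: 3


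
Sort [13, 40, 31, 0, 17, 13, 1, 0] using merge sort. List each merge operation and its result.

Divide and conquer:
  Merge [13] + [40] -> [13, 40]
  Merge [31] + [0] -> [0, 31]
  Merge [13, 40] + [0, 31] -> [0, 13, 31, 40]
  Merge [17] + [13] -> [13, 17]
  Merge [1] + [0] -> [0, 1]
  Merge [13, 17] + [0, 1] -> [0, 1, 13, 17]
  Merge [0, 13, 31, 40] + [0, 1, 13, 17] -> [0, 0, 1, 13, 13, 17, 31, 40]


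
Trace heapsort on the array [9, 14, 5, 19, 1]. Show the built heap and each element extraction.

Build heap: [19, 14, 5, 9, 1]
Extract 19: [14, 9, 5, 1, 19]
Extract 14: [9, 1, 5, 14, 19]
Extract 9: [5, 1, 9, 14, 19]
Extract 5: [1, 5, 9, 14, 19]


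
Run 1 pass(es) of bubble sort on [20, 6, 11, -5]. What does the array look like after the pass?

After pass 1: [6, 11, -5, 20] (3 swaps)
Total swaps: 3


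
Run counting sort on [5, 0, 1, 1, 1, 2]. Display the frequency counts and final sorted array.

Count array: [1, 3, 1, 0, 0, 1]
(count[i] = number of elements equal to i)
Cumulative count: [1, 4, 5, 5, 5, 6]
Sorted: [0, 1, 1, 1, 2, 5]


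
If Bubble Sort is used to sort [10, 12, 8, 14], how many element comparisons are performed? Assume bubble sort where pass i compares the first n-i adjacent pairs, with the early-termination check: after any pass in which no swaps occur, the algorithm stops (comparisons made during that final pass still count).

Pass 1: compare adjacent pairs (0,1)..(2,3) = 3 comparison(s), 1 swap(s) -> [10, 8, 12, 14]
Pass 2: compare adjacent pairs (0,1)..(1,2) = 2 comparison(s), 1 swap(s) -> [8, 10, 12, 14]
Pass 3: compare adjacent pairs (0,1)..(0,1) = 1 comparison(s), 0 swap(s) -> [8, 10, 12, 14]
No swaps in this pass, so bubble sort stops here.
Total comparisons: 3 + 2 + 1 = 6


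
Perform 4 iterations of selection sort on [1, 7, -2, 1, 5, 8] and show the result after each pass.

Pass 1: Select minimum -2 at index 2, swap -> [-2, 7, 1, 1, 5, 8]
Pass 2: Select minimum 1 at index 2, swap -> [-2, 1, 7, 1, 5, 8]
Pass 3: Select minimum 1 at index 3, swap -> [-2, 1, 1, 7, 5, 8]
Pass 4: Select minimum 5 at index 4, swap -> [-2, 1, 1, 5, 7, 8]


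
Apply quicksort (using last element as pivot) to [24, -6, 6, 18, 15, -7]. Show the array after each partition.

Partition 1: pivot=-7 at index 0 -> [-7, -6, 6, 18, 15, 24]
Partition 2: pivot=24 at index 5 -> [-7, -6, 6, 18, 15, 24]
Partition 3: pivot=15 at index 3 -> [-7, -6, 6, 15, 18, 24]
Partition 4: pivot=6 at index 2 -> [-7, -6, 6, 15, 18, 24]


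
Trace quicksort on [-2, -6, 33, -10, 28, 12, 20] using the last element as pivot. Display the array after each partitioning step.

Partition 1: pivot=20 at index 4 -> [-2, -6, -10, 12, 20, 33, 28]
Partition 2: pivot=12 at index 3 -> [-2, -6, -10, 12, 20, 33, 28]
Partition 3: pivot=-10 at index 0 -> [-10, -6, -2, 12, 20, 33, 28]
Partition 4: pivot=-2 at index 2 -> [-10, -6, -2, 12, 20, 33, 28]
Partition 5: pivot=28 at index 5 -> [-10, -6, -2, 12, 20, 28, 33]


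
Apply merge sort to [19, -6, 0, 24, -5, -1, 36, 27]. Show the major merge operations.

Divide and conquer:
  Merge [19] + [-6] -> [-6, 19]
  Merge [0] + [24] -> [0, 24]
  Merge [-6, 19] + [0, 24] -> [-6, 0, 19, 24]
  Merge [-5] + [-1] -> [-5, -1]
  Merge [36] + [27] -> [27, 36]
  Merge [-5, -1] + [27, 36] -> [-5, -1, 27, 36]
  Merge [-6, 0, 19, 24] + [-5, -1, 27, 36] -> [-6, -5, -1, 0, 19, 24, 27, 36]


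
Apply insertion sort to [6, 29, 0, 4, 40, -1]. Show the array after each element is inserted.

First element 6 is already 'sorted'
Insert 29: shifted 0 elements -> [6, 29, 0, 4, 40, -1]
Insert 0: shifted 2 elements -> [0, 6, 29, 4, 40, -1]
Insert 4: shifted 2 elements -> [0, 4, 6, 29, 40, -1]
Insert 40: shifted 0 elements -> [0, 4, 6, 29, 40, -1]
Insert -1: shifted 5 elements -> [-1, 0, 4, 6, 29, 40]


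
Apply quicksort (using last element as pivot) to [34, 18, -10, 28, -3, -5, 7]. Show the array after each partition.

Partition 1: pivot=7 at index 3 -> [-10, -3, -5, 7, 18, 34, 28]
Partition 2: pivot=-5 at index 1 -> [-10, -5, -3, 7, 18, 34, 28]
Partition 3: pivot=28 at index 5 -> [-10, -5, -3, 7, 18, 28, 34]


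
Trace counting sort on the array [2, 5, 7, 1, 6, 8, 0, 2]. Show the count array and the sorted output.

Count array: [1, 1, 2, 0, 0, 1, 1, 1, 1]
(count[i] = number of elements equal to i)
Cumulative count: [1, 2, 4, 4, 4, 5, 6, 7, 8]
Sorted: [0, 1, 2, 2, 5, 6, 7, 8]


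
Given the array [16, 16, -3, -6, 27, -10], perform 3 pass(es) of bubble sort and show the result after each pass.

After pass 1: [16, -3, -6, 16, -10, 27] (3 swaps)
After pass 2: [-3, -6, 16, -10, 16, 27] (3 swaps)
After pass 3: [-6, -3, -10, 16, 16, 27] (2 swaps)
Total swaps: 8


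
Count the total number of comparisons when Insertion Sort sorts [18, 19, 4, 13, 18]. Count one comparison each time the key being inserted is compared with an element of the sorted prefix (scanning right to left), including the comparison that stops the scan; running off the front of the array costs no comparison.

Insert 19: 18 <= 19 (stop) = 1 comparison(s) -> [18, 19, 4, 13, 18]
Insert 4: 19 > 4 (shift), 18 > 4 (shift), reached front = 2 comparison(s) -> [4, 18, 19, 13, 18]
Insert 13: 19 > 13 (shift), 18 > 13 (shift), 4 <= 13 (stop) = 3 comparison(s) -> [4, 13, 18, 19, 18]
Insert 18: 19 > 18 (shift), 18 <= 18 (stop) = 2 comparison(s) -> [4, 13, 18, 18, 19]
Total comparisons: 1 + 2 + 3 + 2 = 8


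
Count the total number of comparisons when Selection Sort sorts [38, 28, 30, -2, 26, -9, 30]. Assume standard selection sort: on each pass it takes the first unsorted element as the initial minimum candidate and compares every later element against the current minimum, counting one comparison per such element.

Pass 1: scan indices 1..6 for the minimum = 6 comparison(s); min is -9, place at index 0 -> [-9, 28, 30, -2, 26, 38, 30]
Pass 2: scan indices 2..6 for the minimum = 5 comparison(s); min is -2, place at index 1 -> [-9, -2, 30, 28, 26, 38, 30]
Pass 3: scan indices 3..6 for the minimum = 4 comparison(s); min is 26, place at index 2 -> [-9, -2, 26, 28, 30, 38, 30]
Pass 4: scan indices 4..6 for the minimum = 3 comparison(s); min is 28, place at index 3 -> [-9, -2, 26, 28, 30, 38, 30]
Pass 5: scan indices 5..6 for the minimum = 2 comparison(s); min is 30, place at index 4 -> [-9, -2, 26, 28, 30, 38, 30]
Pass 6: scan indices 6..6 for the minimum = 1 comparison(s); min is 30, place at index 5 -> [-9, -2, 26, 28, 30, 30, 38]
Selection sort always scans the whole unsorted suffix, so the count is (n-1) + (n-2) + ... + 1 = n(n-1)/2 = 7*6/2 = 21 regardless of the input order.
Total comparisons: 6 + 5 + 4 + 3 + 2 + 1 = 21


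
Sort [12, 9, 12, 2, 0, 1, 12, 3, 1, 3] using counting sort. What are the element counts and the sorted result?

Count array: [1, 2, 1, 2, 0, 0, 0, 0, 0, 1, 0, 0, 3]
(count[i] = number of elements equal to i)
Cumulative count: [1, 3, 4, 6, 6, 6, 6, 6, 6, 7, 7, 7, 10]
Sorted: [0, 1, 1, 2, 3, 3, 9, 12, 12, 12]


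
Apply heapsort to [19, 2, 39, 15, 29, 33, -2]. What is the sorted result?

Build heap: [39, 29, 33, 15, 2, 19, -2]
Extract 39: [33, 29, 19, 15, 2, -2, 39]
Extract 33: [29, 15, 19, -2, 2, 33, 39]
Extract 29: [19, 15, 2, -2, 29, 33, 39]
Extract 19: [15, -2, 2, 19, 29, 33, 39]
Extract 15: [2, -2, 15, 19, 29, 33, 39]
Extract 2: [-2, 2, 15, 19, 29, 33, 39]


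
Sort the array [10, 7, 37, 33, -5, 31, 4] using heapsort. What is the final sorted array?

Build heap: [37, 33, 31, 7, -5, 10, 4]
Extract 37: [33, 7, 31, 4, -5, 10, 37]
Extract 33: [31, 7, 10, 4, -5, 33, 37]
Extract 31: [10, 7, -5, 4, 31, 33, 37]
Extract 10: [7, 4, -5, 10, 31, 33, 37]
Extract 7: [4, -5, 7, 10, 31, 33, 37]
Extract 4: [-5, 4, 7, 10, 31, 33, 37]


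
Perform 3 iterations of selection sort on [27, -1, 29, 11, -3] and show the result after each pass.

Pass 1: Select minimum -3 at index 4, swap -> [-3, -1, 29, 11, 27]
Pass 2: Select minimum -1 at index 1, swap -> [-3, -1, 29, 11, 27]
Pass 3: Select minimum 11 at index 3, swap -> [-3, -1, 11, 29, 27]


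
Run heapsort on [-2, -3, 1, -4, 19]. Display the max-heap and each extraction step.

Build heap: [19, -2, 1, -4, -3]
Extract 19: [1, -2, -3, -4, 19]
Extract 1: [-2, -4, -3, 1, 19]
Extract -2: [-3, -4, -2, 1, 19]
Extract -3: [-4, -3, -2, 1, 19]


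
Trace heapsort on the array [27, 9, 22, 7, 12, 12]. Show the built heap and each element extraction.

Build heap: [27, 12, 22, 7, 9, 12]
Extract 27: [22, 12, 12, 7, 9, 27]
Extract 22: [12, 9, 12, 7, 22, 27]
Extract 12: [12, 9, 7, 12, 22, 27]
Extract 12: [9, 7, 12, 12, 22, 27]
Extract 9: [7, 9, 12, 12, 22, 27]


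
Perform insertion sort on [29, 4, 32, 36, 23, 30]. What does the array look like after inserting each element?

First element 29 is already 'sorted'
Insert 4: shifted 1 elements -> [4, 29, 32, 36, 23, 30]
Insert 32: shifted 0 elements -> [4, 29, 32, 36, 23, 30]
Insert 36: shifted 0 elements -> [4, 29, 32, 36, 23, 30]
Insert 23: shifted 3 elements -> [4, 23, 29, 32, 36, 30]
Insert 30: shifted 2 elements -> [4, 23, 29, 30, 32, 36]


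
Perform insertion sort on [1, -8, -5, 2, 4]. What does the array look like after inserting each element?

First element 1 is already 'sorted'
Insert -8: shifted 1 elements -> [-8, 1, -5, 2, 4]
Insert -5: shifted 1 elements -> [-8, -5, 1, 2, 4]
Insert 2: shifted 0 elements -> [-8, -5, 1, 2, 4]
Insert 4: shifted 0 elements -> [-8, -5, 1, 2, 4]


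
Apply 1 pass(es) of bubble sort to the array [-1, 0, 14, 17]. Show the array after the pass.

After pass 1: [-1, 0, 14, 17] (0 swaps)
Total swaps: 0


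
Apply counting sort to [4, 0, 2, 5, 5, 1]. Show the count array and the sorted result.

Count array: [1, 1, 1, 0, 1, 2]
(count[i] = number of elements equal to i)
Cumulative count: [1, 2, 3, 3, 4, 6]
Sorted: [0, 1, 2, 4, 5, 5]


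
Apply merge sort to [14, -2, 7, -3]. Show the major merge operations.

Divide and conquer:
  Merge [14] + [-2] -> [-2, 14]
  Merge [7] + [-3] -> [-3, 7]
  Merge [-2, 14] + [-3, 7] -> [-3, -2, 7, 14]


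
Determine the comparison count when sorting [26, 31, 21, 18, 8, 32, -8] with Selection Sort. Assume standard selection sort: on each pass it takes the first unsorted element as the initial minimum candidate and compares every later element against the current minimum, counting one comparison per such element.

Pass 1: scan indices 1..6 for the minimum = 6 comparison(s); min is -8, place at index 0 -> [-8, 31, 21, 18, 8, 32, 26]
Pass 2: scan indices 2..6 for the minimum = 5 comparison(s); min is 8, place at index 1 -> [-8, 8, 21, 18, 31, 32, 26]
Pass 3: scan indices 3..6 for the minimum = 4 comparison(s); min is 18, place at index 2 -> [-8, 8, 18, 21, 31, 32, 26]
Pass 4: scan indices 4..6 for the minimum = 3 comparison(s); min is 21, place at index 3 -> [-8, 8, 18, 21, 31, 32, 26]
Pass 5: scan indices 5..6 for the minimum = 2 comparison(s); min is 26, place at index 4 -> [-8, 8, 18, 21, 26, 32, 31]
Pass 6: scan indices 6..6 for the minimum = 1 comparison(s); min is 31, place at index 5 -> [-8, 8, 18, 21, 26, 31, 32]
Selection sort always scans the whole unsorted suffix, so the count is (n-1) + (n-2) + ... + 1 = n(n-1)/2 = 7*6/2 = 21 regardless of the input order.
Total comparisons: 6 + 5 + 4 + 3 + 2 + 1 = 21


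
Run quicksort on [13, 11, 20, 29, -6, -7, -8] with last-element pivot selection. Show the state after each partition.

Partition 1: pivot=-8 at index 0 -> [-8, 11, 20, 29, -6, -7, 13]
Partition 2: pivot=13 at index 4 -> [-8, 11, -6, -7, 13, 29, 20]
Partition 3: pivot=-7 at index 1 -> [-8, -7, -6, 11, 13, 29, 20]
Partition 4: pivot=11 at index 3 -> [-8, -7, -6, 11, 13, 29, 20]
Partition 5: pivot=20 at index 5 -> [-8, -7, -6, 11, 13, 20, 29]


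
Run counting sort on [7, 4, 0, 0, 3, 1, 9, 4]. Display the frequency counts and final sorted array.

Count array: [2, 1, 0, 1, 2, 0, 0, 1, 0, 1]
(count[i] = number of elements equal to i)
Cumulative count: [2, 3, 3, 4, 6, 6, 6, 7, 7, 8]
Sorted: [0, 0, 1, 3, 4, 4, 7, 9]


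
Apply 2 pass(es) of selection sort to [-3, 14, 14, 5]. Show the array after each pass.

Pass 1: Select minimum -3 at index 0, swap -> [-3, 14, 14, 5]
Pass 2: Select minimum 5 at index 3, swap -> [-3, 5, 14, 14]


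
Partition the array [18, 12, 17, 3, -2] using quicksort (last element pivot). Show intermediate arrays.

Partition 1: pivot=-2 at index 0 -> [-2, 12, 17, 3, 18]
Partition 2: pivot=18 at index 4 -> [-2, 12, 17, 3, 18]
Partition 3: pivot=3 at index 1 -> [-2, 3, 17, 12, 18]
Partition 4: pivot=12 at index 2 -> [-2, 3, 12, 17, 18]


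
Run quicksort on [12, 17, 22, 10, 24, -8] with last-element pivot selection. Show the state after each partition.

Partition 1: pivot=-8 at index 0 -> [-8, 17, 22, 10, 24, 12]
Partition 2: pivot=12 at index 2 -> [-8, 10, 12, 17, 24, 22]
Partition 3: pivot=22 at index 4 -> [-8, 10, 12, 17, 22, 24]


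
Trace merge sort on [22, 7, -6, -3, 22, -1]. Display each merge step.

Divide and conquer:
  Merge [7] + [-6] -> [-6, 7]
  Merge [22] + [-6, 7] -> [-6, 7, 22]
  Merge [22] + [-1] -> [-1, 22]
  Merge [-3] + [-1, 22] -> [-3, -1, 22]
  Merge [-6, 7, 22] + [-3, -1, 22] -> [-6, -3, -1, 7, 22, 22]


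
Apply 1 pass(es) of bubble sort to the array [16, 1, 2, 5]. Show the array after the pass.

After pass 1: [1, 2, 5, 16] (3 swaps)
Total swaps: 3


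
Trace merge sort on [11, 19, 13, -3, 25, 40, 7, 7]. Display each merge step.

Divide and conquer:
  Merge [11] + [19] -> [11, 19]
  Merge [13] + [-3] -> [-3, 13]
  Merge [11, 19] + [-3, 13] -> [-3, 11, 13, 19]
  Merge [25] + [40] -> [25, 40]
  Merge [7] + [7] -> [7, 7]
  Merge [25, 40] + [7, 7] -> [7, 7, 25, 40]
  Merge [-3, 11, 13, 19] + [7, 7, 25, 40] -> [-3, 7, 7, 11, 13, 19, 25, 40]


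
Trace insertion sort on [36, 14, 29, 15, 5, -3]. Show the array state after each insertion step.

First element 36 is already 'sorted'
Insert 14: shifted 1 elements -> [14, 36, 29, 15, 5, -3]
Insert 29: shifted 1 elements -> [14, 29, 36, 15, 5, -3]
Insert 15: shifted 2 elements -> [14, 15, 29, 36, 5, -3]
Insert 5: shifted 4 elements -> [5, 14, 15, 29, 36, -3]
Insert -3: shifted 5 elements -> [-3, 5, 14, 15, 29, 36]


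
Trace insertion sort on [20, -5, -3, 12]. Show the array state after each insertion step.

First element 20 is already 'sorted'
Insert -5: shifted 1 elements -> [-5, 20, -3, 12]
Insert -3: shifted 1 elements -> [-5, -3, 20, 12]
Insert 12: shifted 1 elements -> [-5, -3, 12, 20]


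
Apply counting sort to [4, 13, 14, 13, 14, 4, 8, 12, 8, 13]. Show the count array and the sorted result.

Count array: [0, 0, 0, 0, 2, 0, 0, 0, 2, 0, 0, 0, 1, 3, 2]
(count[i] = number of elements equal to i)
Cumulative count: [0, 0, 0, 0, 2, 2, 2, 2, 4, 4, 4, 4, 5, 8, 10]
Sorted: [4, 4, 8, 8, 12, 13, 13, 13, 14, 14]


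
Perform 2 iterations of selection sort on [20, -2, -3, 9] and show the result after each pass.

Pass 1: Select minimum -3 at index 2, swap -> [-3, -2, 20, 9]
Pass 2: Select minimum -2 at index 1, swap -> [-3, -2, 20, 9]


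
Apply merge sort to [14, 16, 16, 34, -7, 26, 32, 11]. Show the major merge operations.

Divide and conquer:
  Merge [14] + [16] -> [14, 16]
  Merge [16] + [34] -> [16, 34]
  Merge [14, 16] + [16, 34] -> [14, 16, 16, 34]
  Merge [-7] + [26] -> [-7, 26]
  Merge [32] + [11] -> [11, 32]
  Merge [-7, 26] + [11, 32] -> [-7, 11, 26, 32]
  Merge [14, 16, 16, 34] + [-7, 11, 26, 32] -> [-7, 11, 14, 16, 16, 26, 32, 34]


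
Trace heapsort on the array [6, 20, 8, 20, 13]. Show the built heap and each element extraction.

Build heap: [20, 20, 8, 6, 13]
Extract 20: [20, 13, 8, 6, 20]
Extract 20: [13, 6, 8, 20, 20]
Extract 13: [8, 6, 13, 20, 20]
Extract 8: [6, 8, 13, 20, 20]


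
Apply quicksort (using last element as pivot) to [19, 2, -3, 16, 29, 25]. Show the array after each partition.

Partition 1: pivot=25 at index 4 -> [19, 2, -3, 16, 25, 29]
Partition 2: pivot=16 at index 2 -> [2, -3, 16, 19, 25, 29]
Partition 3: pivot=-3 at index 0 -> [-3, 2, 16, 19, 25, 29]


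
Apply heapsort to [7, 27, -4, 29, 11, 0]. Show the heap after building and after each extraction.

Build heap: [29, 27, 0, 7, 11, -4]
Extract 29: [27, 11, 0, 7, -4, 29]
Extract 27: [11, 7, 0, -4, 27, 29]
Extract 11: [7, -4, 0, 11, 27, 29]
Extract 7: [0, -4, 7, 11, 27, 29]
Extract 0: [-4, 0, 7, 11, 27, 29]


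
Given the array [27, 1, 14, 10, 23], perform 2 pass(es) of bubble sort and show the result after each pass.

After pass 1: [1, 14, 10, 23, 27] (4 swaps)
After pass 2: [1, 10, 14, 23, 27] (1 swaps)
Total swaps: 5


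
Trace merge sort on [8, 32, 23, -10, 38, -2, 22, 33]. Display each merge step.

Divide and conquer:
  Merge [8] + [32] -> [8, 32]
  Merge [23] + [-10] -> [-10, 23]
  Merge [8, 32] + [-10, 23] -> [-10, 8, 23, 32]
  Merge [38] + [-2] -> [-2, 38]
  Merge [22] + [33] -> [22, 33]
  Merge [-2, 38] + [22, 33] -> [-2, 22, 33, 38]
  Merge [-10, 8, 23, 32] + [-2, 22, 33, 38] -> [-10, -2, 8, 22, 23, 32, 33, 38]


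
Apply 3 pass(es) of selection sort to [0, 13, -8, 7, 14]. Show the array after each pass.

Pass 1: Select minimum -8 at index 2, swap -> [-8, 13, 0, 7, 14]
Pass 2: Select minimum 0 at index 2, swap -> [-8, 0, 13, 7, 14]
Pass 3: Select minimum 7 at index 3, swap -> [-8, 0, 7, 13, 14]


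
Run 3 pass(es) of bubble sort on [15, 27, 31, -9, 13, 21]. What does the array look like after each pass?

After pass 1: [15, 27, -9, 13, 21, 31] (3 swaps)
After pass 2: [15, -9, 13, 21, 27, 31] (3 swaps)
After pass 3: [-9, 13, 15, 21, 27, 31] (2 swaps)
Total swaps: 8


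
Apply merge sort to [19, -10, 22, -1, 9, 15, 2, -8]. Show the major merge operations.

Divide and conquer:
  Merge [19] + [-10] -> [-10, 19]
  Merge [22] + [-1] -> [-1, 22]
  Merge [-10, 19] + [-1, 22] -> [-10, -1, 19, 22]
  Merge [9] + [15] -> [9, 15]
  Merge [2] + [-8] -> [-8, 2]
  Merge [9, 15] + [-8, 2] -> [-8, 2, 9, 15]
  Merge [-10, -1, 19, 22] + [-8, 2, 9, 15] -> [-10, -8, -1, 2, 9, 15, 19, 22]


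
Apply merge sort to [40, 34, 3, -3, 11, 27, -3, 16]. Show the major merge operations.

Divide and conquer:
  Merge [40] + [34] -> [34, 40]
  Merge [3] + [-3] -> [-3, 3]
  Merge [34, 40] + [-3, 3] -> [-3, 3, 34, 40]
  Merge [11] + [27] -> [11, 27]
  Merge [-3] + [16] -> [-3, 16]
  Merge [11, 27] + [-3, 16] -> [-3, 11, 16, 27]
  Merge [-3, 3, 34, 40] + [-3, 11, 16, 27] -> [-3, -3, 3, 11, 16, 27, 34, 40]


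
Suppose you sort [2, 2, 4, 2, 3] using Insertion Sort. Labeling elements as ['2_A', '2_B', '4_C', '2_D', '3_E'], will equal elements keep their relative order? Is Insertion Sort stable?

Trace Insertion Sort on the labeled array (the key is the number; the letter only tracks identity):
  Insert 2_B at index 1: [2_A, 2_B, 4_C, 2_D, 3_E]
  Insert 4_C at index 2: [2_A, 2_B, 4_C, 2_D, 3_E]
  Insert 2_D at index 2: [2_A, 2_B, 2_D, 4_C, 3_E]
  Insert 3_E at index 3: [2_A, 2_B, 2_D, 3_E, 4_C]
Final order: [2_A, 2_B, 2_D, 3_E, 4_C]
Equal keys:
  value 2: originally 2_A, 2_B, 2_D; after sorting 2_A, 2_B, 2_D -> order preserved
All equal keys kept their original relative order. Insertion Sort is stable: elements are shifted only while they are strictly greater than the key, so a key is inserted after any equal elements already placed.
Answer: Stable


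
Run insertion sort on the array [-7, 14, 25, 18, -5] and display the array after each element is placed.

First element -7 is already 'sorted'
Insert 14: shifted 0 elements -> [-7, 14, 25, 18, -5]
Insert 25: shifted 0 elements -> [-7, 14, 25, 18, -5]
Insert 18: shifted 1 elements -> [-7, 14, 18, 25, -5]
Insert -5: shifted 3 elements -> [-7, -5, 14, 18, 25]


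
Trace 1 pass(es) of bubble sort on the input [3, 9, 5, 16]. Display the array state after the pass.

After pass 1: [3, 5, 9, 16] (1 swaps)
Total swaps: 1


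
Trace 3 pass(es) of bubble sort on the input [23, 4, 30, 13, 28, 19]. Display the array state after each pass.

After pass 1: [4, 23, 13, 28, 19, 30] (4 swaps)
After pass 2: [4, 13, 23, 19, 28, 30] (2 swaps)
After pass 3: [4, 13, 19, 23, 28, 30] (1 swaps)
Total swaps: 7


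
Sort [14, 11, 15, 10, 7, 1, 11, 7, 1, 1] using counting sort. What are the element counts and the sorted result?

Count array: [0, 3, 0, 0, 0, 0, 0, 2, 0, 0, 1, 2, 0, 0, 1, 1]
(count[i] = number of elements equal to i)
Cumulative count: [0, 3, 3, 3, 3, 3, 3, 5, 5, 5, 6, 8, 8, 8, 9, 10]
Sorted: [1, 1, 1, 7, 7, 10, 11, 11, 14, 15]


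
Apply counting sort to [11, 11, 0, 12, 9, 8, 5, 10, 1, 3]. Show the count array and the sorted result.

Count array: [1, 1, 0, 1, 0, 1, 0, 0, 1, 1, 1, 2, 1]
(count[i] = number of elements equal to i)
Cumulative count: [1, 2, 2, 3, 3, 4, 4, 4, 5, 6, 7, 9, 10]
Sorted: [0, 1, 3, 5, 8, 9, 10, 11, 11, 12]


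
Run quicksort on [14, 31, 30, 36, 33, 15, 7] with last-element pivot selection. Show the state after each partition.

Partition 1: pivot=7 at index 0 -> [7, 31, 30, 36, 33, 15, 14]
Partition 2: pivot=14 at index 1 -> [7, 14, 30, 36, 33, 15, 31]
Partition 3: pivot=31 at index 4 -> [7, 14, 30, 15, 31, 36, 33]
Partition 4: pivot=15 at index 2 -> [7, 14, 15, 30, 31, 36, 33]
Partition 5: pivot=33 at index 5 -> [7, 14, 15, 30, 31, 33, 36]


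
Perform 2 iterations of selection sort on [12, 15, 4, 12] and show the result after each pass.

Pass 1: Select minimum 4 at index 2, swap -> [4, 15, 12, 12]
Pass 2: Select minimum 12 at index 2, swap -> [4, 12, 15, 12]


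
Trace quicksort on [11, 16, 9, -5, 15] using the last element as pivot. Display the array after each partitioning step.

Partition 1: pivot=15 at index 3 -> [11, 9, -5, 15, 16]
Partition 2: pivot=-5 at index 0 -> [-5, 9, 11, 15, 16]
Partition 3: pivot=11 at index 2 -> [-5, 9, 11, 15, 16]


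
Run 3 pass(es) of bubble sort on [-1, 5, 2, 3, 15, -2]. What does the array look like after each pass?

After pass 1: [-1, 2, 3, 5, -2, 15] (3 swaps)
After pass 2: [-1, 2, 3, -2, 5, 15] (1 swaps)
After pass 3: [-1, 2, -2, 3, 5, 15] (1 swaps)
Total swaps: 5


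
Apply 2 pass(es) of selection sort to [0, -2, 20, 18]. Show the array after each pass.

Pass 1: Select minimum -2 at index 1, swap -> [-2, 0, 20, 18]
Pass 2: Select minimum 0 at index 1, swap -> [-2, 0, 20, 18]


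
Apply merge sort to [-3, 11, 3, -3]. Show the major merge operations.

Divide and conquer:
  Merge [-3] + [11] -> [-3, 11]
  Merge [3] + [-3] -> [-3, 3]
  Merge [-3, 11] + [-3, 3] -> [-3, -3, 3, 11]


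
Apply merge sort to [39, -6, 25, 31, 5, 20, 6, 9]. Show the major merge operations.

Divide and conquer:
  Merge [39] + [-6] -> [-6, 39]
  Merge [25] + [31] -> [25, 31]
  Merge [-6, 39] + [25, 31] -> [-6, 25, 31, 39]
  Merge [5] + [20] -> [5, 20]
  Merge [6] + [9] -> [6, 9]
  Merge [5, 20] + [6, 9] -> [5, 6, 9, 20]
  Merge [-6, 25, 31, 39] + [5, 6, 9, 20] -> [-6, 5, 6, 9, 20, 25, 31, 39]


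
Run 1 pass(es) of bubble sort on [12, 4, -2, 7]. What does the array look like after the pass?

After pass 1: [4, -2, 7, 12] (3 swaps)
Total swaps: 3


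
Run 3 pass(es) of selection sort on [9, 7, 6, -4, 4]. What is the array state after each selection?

Pass 1: Select minimum -4 at index 3, swap -> [-4, 7, 6, 9, 4]
Pass 2: Select minimum 4 at index 4, swap -> [-4, 4, 6, 9, 7]
Pass 3: Select minimum 6 at index 2, swap -> [-4, 4, 6, 9, 7]


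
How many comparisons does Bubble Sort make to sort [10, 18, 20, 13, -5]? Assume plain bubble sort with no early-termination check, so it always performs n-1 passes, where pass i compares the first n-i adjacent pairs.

Pass 1: compare adjacent pairs (0,1)..(3,4) = 4 comparison(s), 2 swap(s) -> [10, 18, 13, -5, 20]
Pass 2: compare adjacent pairs (0,1)..(2,3) = 3 comparison(s), 2 swap(s) -> [10, 13, -5, 18, 20]
Pass 3: compare adjacent pairs (0,1)..(1,2) = 2 comparison(s), 1 swap(s) -> [10, -5, 13, 18, 20]
Pass 4: compare adjacent pairs (0,1)..(0,1) = 1 comparison(s), 1 swap(s) -> [-5, 10, 13, 18, 20]
Total comparisons: 4 + 3 + 2 + 1 = 10


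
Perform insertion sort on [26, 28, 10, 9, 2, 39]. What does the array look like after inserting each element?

First element 26 is already 'sorted'
Insert 28: shifted 0 elements -> [26, 28, 10, 9, 2, 39]
Insert 10: shifted 2 elements -> [10, 26, 28, 9, 2, 39]
Insert 9: shifted 3 elements -> [9, 10, 26, 28, 2, 39]
Insert 2: shifted 4 elements -> [2, 9, 10, 26, 28, 39]
Insert 39: shifted 0 elements -> [2, 9, 10, 26, 28, 39]


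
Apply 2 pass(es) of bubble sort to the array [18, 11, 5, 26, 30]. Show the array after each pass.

After pass 1: [11, 5, 18, 26, 30] (2 swaps)
After pass 2: [5, 11, 18, 26, 30] (1 swaps)
Total swaps: 3


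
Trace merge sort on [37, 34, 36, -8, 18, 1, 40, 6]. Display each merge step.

Divide and conquer:
  Merge [37] + [34] -> [34, 37]
  Merge [36] + [-8] -> [-8, 36]
  Merge [34, 37] + [-8, 36] -> [-8, 34, 36, 37]
  Merge [18] + [1] -> [1, 18]
  Merge [40] + [6] -> [6, 40]
  Merge [1, 18] + [6, 40] -> [1, 6, 18, 40]
  Merge [-8, 34, 36, 37] + [1, 6, 18, 40] -> [-8, 1, 6, 18, 34, 36, 37, 40]


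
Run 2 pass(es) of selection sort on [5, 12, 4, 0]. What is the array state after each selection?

Pass 1: Select minimum 0 at index 3, swap -> [0, 12, 4, 5]
Pass 2: Select minimum 4 at index 2, swap -> [0, 4, 12, 5]


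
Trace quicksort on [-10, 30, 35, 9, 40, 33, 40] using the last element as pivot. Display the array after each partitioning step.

Partition 1: pivot=40 at index 6 -> [-10, 30, 35, 9, 40, 33, 40]
Partition 2: pivot=33 at index 3 -> [-10, 30, 9, 33, 40, 35, 40]
Partition 3: pivot=9 at index 1 -> [-10, 9, 30, 33, 40, 35, 40]
Partition 4: pivot=35 at index 4 -> [-10, 9, 30, 33, 35, 40, 40]


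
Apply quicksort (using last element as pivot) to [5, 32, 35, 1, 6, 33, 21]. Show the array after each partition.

Partition 1: pivot=21 at index 3 -> [5, 1, 6, 21, 35, 33, 32]
Partition 2: pivot=6 at index 2 -> [5, 1, 6, 21, 35, 33, 32]
Partition 3: pivot=1 at index 0 -> [1, 5, 6, 21, 35, 33, 32]
Partition 4: pivot=32 at index 4 -> [1, 5, 6, 21, 32, 33, 35]
Partition 5: pivot=35 at index 6 -> [1, 5, 6, 21, 32, 33, 35]


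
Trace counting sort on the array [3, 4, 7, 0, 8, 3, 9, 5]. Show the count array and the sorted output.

Count array: [1, 0, 0, 2, 1, 1, 0, 1, 1, 1]
(count[i] = number of elements equal to i)
Cumulative count: [1, 1, 1, 3, 4, 5, 5, 6, 7, 8]
Sorted: [0, 3, 3, 4, 5, 7, 8, 9]
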